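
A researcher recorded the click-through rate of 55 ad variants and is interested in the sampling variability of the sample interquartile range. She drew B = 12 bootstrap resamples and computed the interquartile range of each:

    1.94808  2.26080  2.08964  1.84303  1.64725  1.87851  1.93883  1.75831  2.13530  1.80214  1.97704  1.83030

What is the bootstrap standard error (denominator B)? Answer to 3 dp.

SE* = 0.165

Bootstrap SE is the standard deviation of the 12 replicate interquartile ranges.
Mean of replicates: (1.94808 + 2.26080 + 2.08964 + 1.84303 + 1.64725 + 1.87851 + 1.93883 + 1.75831 + 2.13530 + 1.80214 + 1.97704 + 1.83030) / 12 = 23.109230 / 12 = 1.925769
Sum of squared deviations: (+0.022311)² + (+0.335031)² + (+0.163871)² + (−0.082739)² + (−0.278519)² + (−0.047259)² + (+0.013061)² + (−0.167459)² + (+0.209531)² + (−0.123629)² + (+0.051271)² + (−0.095469)² = 0.325393
Variance = 0.325393 / 12 = 0.027116
SE* = √0.027116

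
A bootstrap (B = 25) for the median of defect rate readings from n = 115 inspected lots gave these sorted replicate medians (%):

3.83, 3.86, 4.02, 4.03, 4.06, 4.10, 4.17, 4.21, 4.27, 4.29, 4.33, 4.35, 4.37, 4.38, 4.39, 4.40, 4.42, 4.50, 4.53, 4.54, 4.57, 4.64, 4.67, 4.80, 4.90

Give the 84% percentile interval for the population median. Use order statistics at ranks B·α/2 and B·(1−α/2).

α = 0.16; lower rank = 25 × 0.080 = 2; upper rank = 25 × 0.920 = 23.
The 2nd smallest replicate is 3.86; the 23rd is 4.67.

(3.86, 4.67)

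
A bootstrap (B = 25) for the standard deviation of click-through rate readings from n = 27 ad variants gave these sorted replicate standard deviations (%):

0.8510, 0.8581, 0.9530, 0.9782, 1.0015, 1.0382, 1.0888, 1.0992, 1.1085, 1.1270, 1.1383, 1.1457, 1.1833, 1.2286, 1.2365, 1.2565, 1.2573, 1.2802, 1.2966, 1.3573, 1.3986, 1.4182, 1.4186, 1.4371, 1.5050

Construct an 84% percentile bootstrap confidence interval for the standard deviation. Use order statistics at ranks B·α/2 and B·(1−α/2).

α = 0.16; lower rank = 25 × 0.080 = 2; upper rank = 25 × 0.920 = 23.
The 2nd smallest replicate is 0.8581; the 23rd is 1.4186.

(0.8581, 1.4186)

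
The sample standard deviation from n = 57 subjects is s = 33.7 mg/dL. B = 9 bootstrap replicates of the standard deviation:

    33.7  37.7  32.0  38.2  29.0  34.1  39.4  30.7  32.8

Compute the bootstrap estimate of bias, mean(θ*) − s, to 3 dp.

mean(θ*) = (33.7 + 37.7 + 32.0 + 38.2 + 29.0 + 34.1 + 39.4 + 30.7 + 32.8) / 9 = 34.1778
bias = 34.1778 − 33.7

bias = +0.478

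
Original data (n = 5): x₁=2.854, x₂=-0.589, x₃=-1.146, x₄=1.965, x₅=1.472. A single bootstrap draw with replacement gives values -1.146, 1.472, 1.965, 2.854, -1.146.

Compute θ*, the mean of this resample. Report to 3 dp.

θ* = 0.800

Mean = ((-1.146) + 1.472 + 1.965 + 2.854 + (-1.146)) / 5 = 3.9990 / 5 = 0.800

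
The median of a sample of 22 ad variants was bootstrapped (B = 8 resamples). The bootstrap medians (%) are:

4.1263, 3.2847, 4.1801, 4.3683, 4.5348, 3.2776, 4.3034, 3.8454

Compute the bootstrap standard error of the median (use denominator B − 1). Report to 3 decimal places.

SE* = 0.481

Bootstrap SE is the standard deviation of the 8 replicate medians.
Mean of replicates: (4.1263 + 3.2847 + 4.1801 + 4.3683 + 4.5348 + 3.2776 + 4.3034 + 3.8454) / 8 = 31.92060 / 8 = 3.99008
Sum of squared deviations: (+0.13622)² + (−0.70538)² + (+0.19003)² + (+0.37822)² + (+0.54472)² + (−0.71247)² + (+0.31332)² + (−0.14467)² = 1.61872
Variance = 1.61872 / 7 = 0.23125
SE* = √0.23125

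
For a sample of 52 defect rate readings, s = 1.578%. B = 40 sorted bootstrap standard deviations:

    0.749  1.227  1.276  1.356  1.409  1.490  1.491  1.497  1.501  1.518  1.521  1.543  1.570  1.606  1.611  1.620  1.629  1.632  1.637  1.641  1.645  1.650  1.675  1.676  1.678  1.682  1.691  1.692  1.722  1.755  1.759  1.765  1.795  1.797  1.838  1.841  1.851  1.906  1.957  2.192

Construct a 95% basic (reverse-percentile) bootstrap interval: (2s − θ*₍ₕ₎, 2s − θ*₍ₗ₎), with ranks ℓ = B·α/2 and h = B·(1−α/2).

Percentile endpoints at ranks 1 and 39: θ*₍1₎ = 0.749, θ*₍39₎ = 1.957.
Basic interval reflects these around s:
  lower = 2 × 1.578 − 1.957 = 1.199
  upper = 2 × 1.578 − 0.749 = 2.407

(1.199, 2.407)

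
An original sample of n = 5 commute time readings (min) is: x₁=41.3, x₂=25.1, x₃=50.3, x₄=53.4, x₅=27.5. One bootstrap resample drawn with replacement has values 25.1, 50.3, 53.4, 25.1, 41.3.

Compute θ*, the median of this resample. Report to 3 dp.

Sorted: 25.1, 25.1, 41.3, 50.3, 53.4
Median = middle value = 41.300

θ* = 41.300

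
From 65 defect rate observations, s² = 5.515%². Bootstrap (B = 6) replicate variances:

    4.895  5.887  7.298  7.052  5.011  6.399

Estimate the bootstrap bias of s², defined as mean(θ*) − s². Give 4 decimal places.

bias = +0.5753

mean(θ*) = (4.895 + 5.887 + 7.298 + 7.052 + 5.011 + 6.399) / 6 = 6.09033
bias = 6.09033 − 5.515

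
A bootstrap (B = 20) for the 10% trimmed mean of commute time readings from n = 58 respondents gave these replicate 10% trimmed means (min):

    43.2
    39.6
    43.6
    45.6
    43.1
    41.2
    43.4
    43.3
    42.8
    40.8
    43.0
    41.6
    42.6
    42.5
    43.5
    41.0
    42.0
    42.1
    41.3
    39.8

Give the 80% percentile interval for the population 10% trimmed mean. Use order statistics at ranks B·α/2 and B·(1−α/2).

Sorted replicates: 39.6, 39.8, 40.8, 41.0, 41.2, 41.3, 41.6, 42.0, 42.1, 42.5, 42.6, 42.8, 43.0, 43.1, 43.2, 43.3, 43.4, 43.5, 43.6, 45.6
α = 0.20; lower rank = 20 × 0.100 = 2; upper rank = 20 × 0.900 = 18.
The 2nd smallest replicate is 39.8; the 18th is 43.5.

(39.8, 43.5)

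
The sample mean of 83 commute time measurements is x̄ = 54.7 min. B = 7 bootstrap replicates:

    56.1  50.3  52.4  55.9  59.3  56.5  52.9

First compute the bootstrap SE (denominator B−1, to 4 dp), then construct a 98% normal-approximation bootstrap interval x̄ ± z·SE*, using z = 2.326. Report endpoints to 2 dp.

Mean of replicates = 54.7714; sum of squared deviations = 55.6543; SE* = √(55.6543/6) = 3.0456
Margin = 2.326 × 3.0456 = 7.084
Interval: 54.7 ± 7.084

(47.62, 61.78)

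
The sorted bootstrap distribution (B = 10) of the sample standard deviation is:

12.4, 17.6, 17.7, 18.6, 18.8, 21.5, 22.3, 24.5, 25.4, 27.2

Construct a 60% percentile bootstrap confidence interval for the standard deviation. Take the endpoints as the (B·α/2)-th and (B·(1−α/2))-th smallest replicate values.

(17.6, 24.5)

α = 0.40; lower rank = 10 × 0.200 = 2; upper rank = 10 × 0.800 = 8.
The 2nd smallest replicate is 17.6; the 8th is 24.5.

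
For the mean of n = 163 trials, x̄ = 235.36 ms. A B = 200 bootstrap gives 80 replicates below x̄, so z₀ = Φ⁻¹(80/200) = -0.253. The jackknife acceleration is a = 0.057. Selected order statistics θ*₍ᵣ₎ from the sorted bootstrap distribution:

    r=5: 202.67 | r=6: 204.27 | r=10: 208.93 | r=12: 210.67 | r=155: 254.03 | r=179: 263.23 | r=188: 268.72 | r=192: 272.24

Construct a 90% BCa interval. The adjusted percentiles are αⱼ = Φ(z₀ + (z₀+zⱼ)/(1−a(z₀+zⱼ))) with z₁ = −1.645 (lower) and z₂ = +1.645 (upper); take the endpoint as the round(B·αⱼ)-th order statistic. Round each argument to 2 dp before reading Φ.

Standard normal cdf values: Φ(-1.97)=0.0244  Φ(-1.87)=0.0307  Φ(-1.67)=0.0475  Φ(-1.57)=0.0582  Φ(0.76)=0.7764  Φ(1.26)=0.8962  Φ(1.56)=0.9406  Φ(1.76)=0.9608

(202.67, 263.23)

Lower: z₀ + z₁ = -0.253 + (-1.645) = -1.898; 1 − a(z₀+z₁) = 1 − (0.057)(-1.898) = 1.1082; argument = -0.253 + (-1.898)/1.1082 = -1.9657 → -1.97.
α₁ = Φ(-1.97) = 0.0244; rank = round(200 × 0.0244) = 5; θ*₍5₎ = 202.67.
Upper: z₀ + z₂ = 1.392; 1 − a(z₀+z₂) = 0.9207; argument = 1.2590 → 1.26; α₂ = 0.8962; rank = 179; θ*₍179₎ = 263.23.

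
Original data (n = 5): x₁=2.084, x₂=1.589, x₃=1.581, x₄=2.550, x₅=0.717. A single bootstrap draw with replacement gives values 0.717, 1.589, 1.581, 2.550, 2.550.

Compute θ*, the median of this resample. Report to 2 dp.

θ* = 1.59

Sorted: 0.717, 1.581, 1.589, 2.550, 2.550
Median = middle value = 1.59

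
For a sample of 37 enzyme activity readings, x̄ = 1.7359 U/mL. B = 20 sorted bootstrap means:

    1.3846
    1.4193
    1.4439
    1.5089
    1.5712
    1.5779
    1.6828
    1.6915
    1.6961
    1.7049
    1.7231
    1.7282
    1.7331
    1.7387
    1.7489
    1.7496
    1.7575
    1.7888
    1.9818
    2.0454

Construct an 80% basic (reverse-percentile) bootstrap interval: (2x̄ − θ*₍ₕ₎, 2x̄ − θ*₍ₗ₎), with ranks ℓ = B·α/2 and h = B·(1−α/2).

(1.6830, 2.0525)

Percentile endpoints at ranks 2 and 18: θ*₍2₎ = 1.4193, θ*₍18₎ = 1.7888.
Basic interval reflects these around x̄:
  lower = 2 × 1.7359 − 1.7888 = 1.6830
  upper = 2 × 1.7359 − 1.4193 = 2.0525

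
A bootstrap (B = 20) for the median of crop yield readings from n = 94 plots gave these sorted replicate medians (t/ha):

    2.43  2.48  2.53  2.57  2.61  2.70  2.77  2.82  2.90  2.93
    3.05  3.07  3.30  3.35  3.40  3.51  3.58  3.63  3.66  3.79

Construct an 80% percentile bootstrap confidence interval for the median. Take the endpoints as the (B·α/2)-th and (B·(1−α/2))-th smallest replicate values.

(2.48, 3.63)

α = 0.20; lower rank = 20 × 0.100 = 2; upper rank = 20 × 0.900 = 18.
The 2nd smallest replicate is 2.48; the 18th is 3.63.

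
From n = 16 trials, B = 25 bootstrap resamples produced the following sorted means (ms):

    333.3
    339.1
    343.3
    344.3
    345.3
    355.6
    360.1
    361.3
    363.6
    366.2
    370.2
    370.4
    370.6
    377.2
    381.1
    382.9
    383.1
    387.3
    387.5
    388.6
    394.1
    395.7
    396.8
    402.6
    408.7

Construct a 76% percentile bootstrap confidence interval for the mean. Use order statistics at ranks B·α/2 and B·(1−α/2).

α = 0.24; lower rank = 25 × 0.120 = 3; upper rank = 25 × 0.880 = 22.
The 3rd smallest replicate is 343.3; the 22nd is 395.7.

(343.3, 395.7)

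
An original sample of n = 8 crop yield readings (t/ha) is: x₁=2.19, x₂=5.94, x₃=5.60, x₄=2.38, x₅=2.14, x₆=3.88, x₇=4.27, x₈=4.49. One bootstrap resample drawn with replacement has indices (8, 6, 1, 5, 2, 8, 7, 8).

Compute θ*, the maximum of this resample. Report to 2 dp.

Resample values: 4.49, 3.88, 2.19, 2.14, 5.94, 4.49, 4.27, 4.49.
Maximum = 5.94

θ* = 5.94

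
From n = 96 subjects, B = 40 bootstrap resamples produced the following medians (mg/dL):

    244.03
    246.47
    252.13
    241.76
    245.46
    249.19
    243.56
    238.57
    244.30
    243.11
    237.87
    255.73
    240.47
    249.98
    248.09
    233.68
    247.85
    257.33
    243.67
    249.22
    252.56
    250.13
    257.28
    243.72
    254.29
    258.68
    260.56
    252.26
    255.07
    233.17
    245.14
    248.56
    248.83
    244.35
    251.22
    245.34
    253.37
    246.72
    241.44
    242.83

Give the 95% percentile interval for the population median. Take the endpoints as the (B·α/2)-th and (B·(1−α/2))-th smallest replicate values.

Sorted replicates: 233.17, 233.68, 237.87, 238.57, 240.47, 241.44, 241.76, 242.83, 243.11, 243.56, 243.67, 243.72, 244.03, 244.30, 244.35, 245.14, 245.34, 245.46, 246.47, 246.72, 247.85, 248.09, 248.56, 248.83, 249.19, 249.22, 249.98, 250.13, 251.22, 252.13, 252.26, 252.56, 253.37, 254.29, 255.07, 255.73, 257.28, 257.33, 258.68, 260.56
α = 0.05; lower rank = 40 × 0.025 = 1; upper rank = 40 × 0.975 = 39.
The 1st smallest replicate is 233.17; the 39th is 258.68.

(233.17, 258.68)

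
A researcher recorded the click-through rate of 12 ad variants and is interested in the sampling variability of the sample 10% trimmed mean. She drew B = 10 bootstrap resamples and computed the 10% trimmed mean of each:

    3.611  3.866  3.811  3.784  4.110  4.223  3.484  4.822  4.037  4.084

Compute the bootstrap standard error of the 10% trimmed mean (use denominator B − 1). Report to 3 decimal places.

Bootstrap SE is the standard deviation of the 10 replicate 10% trimmed means.
Mean of replicates: (3.611 + 3.866 + 3.811 + 3.784 + 4.110 + 4.223 + 3.484 + 4.822 + 4.037 + 4.084) / 10 = 39.8320 / 10 = 3.9832
Sum of squared deviations: (−0.3722)² + (−0.1172)² + (−0.1722)² + (−0.1992)² + (+0.1268)² + (+0.2398)² + (−0.4992)² + (+0.8388)² + (+0.0538)² + (+0.1008)² = 1.2610
Variance = 1.2610 / 9 = 0.1401
SE* = √0.1401

SE* = 0.374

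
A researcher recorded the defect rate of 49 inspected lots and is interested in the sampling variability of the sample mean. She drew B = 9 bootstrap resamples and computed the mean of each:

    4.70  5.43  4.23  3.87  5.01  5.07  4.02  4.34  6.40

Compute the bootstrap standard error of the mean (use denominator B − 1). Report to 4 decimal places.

Bootstrap SE is the standard deviation of the 9 replicate means.
Mean of replicates: (4.70 + 5.43 + 4.23 + 3.87 + 5.01 + 5.07 + 4.02 + 4.34 + 6.40) / 9 = 43.07000 / 9 = 4.78556
Sum of squared deviations: (−0.08556)² + (+0.64444)² + (−0.55556)² + (−0.91556)² + (+0.22444)² + (+0.28444)² + (−0.76556)² + (−0.44556)² + (+1.61444)² = 5.09182
Variance = 5.09182 / 8 = 0.63648
SE* = √0.63648

SE* = 0.7978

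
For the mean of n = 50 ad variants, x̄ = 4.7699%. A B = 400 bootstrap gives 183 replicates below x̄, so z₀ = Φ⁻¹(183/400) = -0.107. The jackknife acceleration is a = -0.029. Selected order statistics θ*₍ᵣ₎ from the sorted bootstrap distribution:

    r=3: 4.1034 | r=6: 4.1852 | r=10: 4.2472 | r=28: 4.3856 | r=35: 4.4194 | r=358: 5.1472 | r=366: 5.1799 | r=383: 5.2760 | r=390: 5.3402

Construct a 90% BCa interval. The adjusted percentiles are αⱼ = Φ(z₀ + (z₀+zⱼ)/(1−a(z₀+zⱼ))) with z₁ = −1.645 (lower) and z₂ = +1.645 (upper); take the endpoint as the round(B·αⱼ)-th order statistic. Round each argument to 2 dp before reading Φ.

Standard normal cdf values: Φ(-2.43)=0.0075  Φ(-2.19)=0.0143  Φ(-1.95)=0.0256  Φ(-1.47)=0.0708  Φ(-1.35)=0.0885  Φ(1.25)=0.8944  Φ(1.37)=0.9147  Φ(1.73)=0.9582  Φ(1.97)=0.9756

Lower: z₀ + z₁ = -0.107 + (-1.645) = -1.752; 1 − a(z₀+z₁) = 1 − (-0.029)(-1.752) = 0.9492; argument = -0.107 + (-1.752)/0.9492 = -1.9528 → -1.95.
α₁ = Φ(-1.95) = 0.0256; rank = round(400 × 0.0256) = 10; θ*₍10₎ = 4.2472.
Upper: z₀ + z₂ = 1.538; 1 − a(z₀+z₂) = 1.0446; argument = 1.3653 → 1.37; α₂ = 0.9147; rank = 366; θ*₍366₎ = 5.1799.

(4.2472, 5.1799)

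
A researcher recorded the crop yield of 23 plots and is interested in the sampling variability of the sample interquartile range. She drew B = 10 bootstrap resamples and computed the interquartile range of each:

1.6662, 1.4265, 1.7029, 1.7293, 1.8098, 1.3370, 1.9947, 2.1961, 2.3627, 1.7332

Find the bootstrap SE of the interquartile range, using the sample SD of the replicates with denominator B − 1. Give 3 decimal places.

Bootstrap SE is the standard deviation of the 10 replicate interquartile ranges.
Mean of replicates: (1.6662 + 1.4265 + 1.7029 + 1.7293 + 1.8098 + 1.3370 + 1.9947 + 2.1961 + 2.3627 + 1.7332) / 10 = 17.95840 / 10 = 1.79584
Sum of squared deviations: (−0.12964)² + (−0.36934)² + (−0.09294)² + (−0.06654)² + (+0.01396)² + (−0.45884)² + (+0.19886)² + (+0.40026)² + (+0.56686)² + (−0.06264)² = 0.90202
Variance = 0.90202 / 9 = 0.10022
SE* = √0.10022

SE* = 0.317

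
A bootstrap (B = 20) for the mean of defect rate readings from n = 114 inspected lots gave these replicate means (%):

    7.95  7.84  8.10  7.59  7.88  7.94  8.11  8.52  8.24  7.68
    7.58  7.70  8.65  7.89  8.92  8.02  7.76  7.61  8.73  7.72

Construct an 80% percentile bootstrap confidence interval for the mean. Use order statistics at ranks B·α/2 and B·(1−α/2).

(7.59, 8.65)

Sorted replicates: 7.58, 7.59, 7.61, 7.68, 7.70, 7.72, 7.76, 7.84, 7.88, 7.89, 7.94, 7.95, 8.02, 8.10, 8.11, 8.24, 8.52, 8.65, 8.73, 8.92
α = 0.20; lower rank = 20 × 0.100 = 2; upper rank = 20 × 0.900 = 18.
The 2nd smallest replicate is 7.59; the 18th is 8.65.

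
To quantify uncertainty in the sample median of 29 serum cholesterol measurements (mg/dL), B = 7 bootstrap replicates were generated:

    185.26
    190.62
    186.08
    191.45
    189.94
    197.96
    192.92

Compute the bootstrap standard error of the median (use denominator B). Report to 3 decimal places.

Bootstrap SE is the standard deviation of the 7 replicate medians.
Mean of replicates: (185.26 + 190.62 + 186.08 + 191.45 + 189.94 + 197.96 + 192.92) / 7 = 1334.2300 / 7 = 190.6043
Sum of squared deviations: (−5.3443)² + (+0.0157)² + (−4.5243)² + (+0.8457)² + (−0.6643)² + (+7.3557)² + (+2.3157)² = 109.6564
Variance = 109.6564 / 7 = 15.6652
SE* = √15.6652

SE* = 3.958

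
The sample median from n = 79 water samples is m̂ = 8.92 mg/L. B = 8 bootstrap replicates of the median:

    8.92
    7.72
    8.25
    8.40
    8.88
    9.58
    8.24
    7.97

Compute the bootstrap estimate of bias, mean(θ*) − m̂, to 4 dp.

bias = −0.4250

mean(θ*) = (8.92 + 7.72 + 8.25 + 8.40 + 8.88 + 9.58 + 8.24 + 7.97) / 8 = 8.49500
bias = 8.49500 − 8.92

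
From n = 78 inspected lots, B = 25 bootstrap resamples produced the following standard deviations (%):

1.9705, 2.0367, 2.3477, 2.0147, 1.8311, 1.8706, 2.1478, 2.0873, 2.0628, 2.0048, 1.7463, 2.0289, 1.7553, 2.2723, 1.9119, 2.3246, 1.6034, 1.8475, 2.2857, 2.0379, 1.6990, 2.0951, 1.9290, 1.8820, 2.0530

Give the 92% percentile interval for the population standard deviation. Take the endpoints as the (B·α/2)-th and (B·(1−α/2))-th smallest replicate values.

Sorted replicates: 1.6034, 1.6990, 1.7463, 1.7553, 1.8311, 1.8475, 1.8706, 1.8820, 1.9119, 1.9290, 1.9705, 2.0048, 2.0147, 2.0289, 2.0367, 2.0379, 2.0530, 2.0628, 2.0873, 2.0951, 2.1478, 2.2723, 2.2857, 2.3246, 2.3477
α = 0.08; lower rank = 25 × 0.040 = 1; upper rank = 25 × 0.960 = 24.
The 1st smallest replicate is 1.6034; the 24th is 2.3246.

(1.6034, 2.3246)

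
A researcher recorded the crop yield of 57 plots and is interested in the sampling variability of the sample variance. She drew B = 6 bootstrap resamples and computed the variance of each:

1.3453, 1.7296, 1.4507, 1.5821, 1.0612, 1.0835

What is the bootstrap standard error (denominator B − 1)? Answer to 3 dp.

SE* = 0.268

Bootstrap SE is the standard deviation of the 6 replicate variances.
Mean of replicates: (1.3453 + 1.7296 + 1.4507 + 1.5821 + 1.0612 + 1.0835) / 6 = 8.25240 / 6 = 1.37540
Sum of squared deviations: (−0.03010)² + (+0.35420)² + (+0.07530)² + (+0.20670)² + (−0.31420)² + (−0.29190)² = 0.35869
Variance = 0.35869 / 5 = 0.07174
SE* = √0.07174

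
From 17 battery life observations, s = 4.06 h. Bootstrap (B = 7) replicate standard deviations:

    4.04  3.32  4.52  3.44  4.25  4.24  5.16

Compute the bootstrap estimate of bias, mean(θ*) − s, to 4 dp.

mean(θ*) = (4.04 + 3.32 + 4.52 + 3.44 + 4.25 + 4.24 + 5.16) / 7 = 4.13857
bias = 4.13857 − 4.06

bias = +0.0786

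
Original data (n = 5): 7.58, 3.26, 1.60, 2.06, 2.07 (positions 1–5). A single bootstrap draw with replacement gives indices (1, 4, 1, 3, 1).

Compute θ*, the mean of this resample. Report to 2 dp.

θ* = 5.28

Resample values: 7.58, 2.06, 7.58, 1.60, 7.58.
Mean = (7.58 + 2.06 + 7.58 + 1.60 + 7.58) / 5 = 26.400 / 5 = 5.28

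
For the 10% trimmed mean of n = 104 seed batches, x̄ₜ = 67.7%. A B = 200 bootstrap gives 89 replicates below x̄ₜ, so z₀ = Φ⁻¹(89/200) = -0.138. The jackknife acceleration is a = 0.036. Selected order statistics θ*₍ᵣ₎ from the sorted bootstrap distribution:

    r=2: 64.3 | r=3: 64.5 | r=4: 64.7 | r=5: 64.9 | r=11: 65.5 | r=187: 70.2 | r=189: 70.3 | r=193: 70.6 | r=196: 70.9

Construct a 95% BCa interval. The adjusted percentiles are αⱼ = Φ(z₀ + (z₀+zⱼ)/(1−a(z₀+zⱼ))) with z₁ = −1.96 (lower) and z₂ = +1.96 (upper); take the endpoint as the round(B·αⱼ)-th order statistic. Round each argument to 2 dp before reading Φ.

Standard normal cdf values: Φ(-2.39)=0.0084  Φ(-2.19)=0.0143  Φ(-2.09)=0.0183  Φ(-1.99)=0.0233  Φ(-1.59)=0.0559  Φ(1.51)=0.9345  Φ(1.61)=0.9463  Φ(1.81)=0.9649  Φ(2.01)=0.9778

(64.7, 70.6)

Lower: z₀ + z₁ = -0.138 + (-1.960) = -2.098; 1 − a(z₀+z₁) = 1 − (0.036)(-2.098) = 1.0755; argument = -0.138 + (-2.098)/1.0755 = -2.0887 → -2.09.
α₁ = Φ(-2.09) = 0.0183; rank = round(200 × 0.0183) = 4; θ*₍4₎ = 64.7.
Upper: z₀ + z₂ = 1.822; 1 − a(z₀+z₂) = 0.9344; argument = 1.8119 → 1.81; α₂ = 0.9649; rank = 193; θ*₍193₎ = 70.6.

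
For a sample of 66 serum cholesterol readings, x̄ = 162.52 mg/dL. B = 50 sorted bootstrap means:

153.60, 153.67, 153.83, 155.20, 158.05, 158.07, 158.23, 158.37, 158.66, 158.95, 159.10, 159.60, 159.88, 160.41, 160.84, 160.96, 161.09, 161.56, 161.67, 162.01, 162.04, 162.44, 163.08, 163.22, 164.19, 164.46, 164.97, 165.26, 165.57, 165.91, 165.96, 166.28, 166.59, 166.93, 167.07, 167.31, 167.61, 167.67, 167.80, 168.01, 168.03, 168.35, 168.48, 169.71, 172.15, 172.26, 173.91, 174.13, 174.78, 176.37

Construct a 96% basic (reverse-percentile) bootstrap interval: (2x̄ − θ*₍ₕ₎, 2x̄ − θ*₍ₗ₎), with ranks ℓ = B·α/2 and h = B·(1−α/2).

(150.26, 171.44)

Percentile endpoints at ranks 1 and 49: θ*₍1₎ = 153.60, θ*₍49₎ = 174.78.
Basic interval reflects these around x̄:
  lower = 2 × 162.52 − 174.78 = 150.26
  upper = 2 × 162.52 − 153.60 = 171.44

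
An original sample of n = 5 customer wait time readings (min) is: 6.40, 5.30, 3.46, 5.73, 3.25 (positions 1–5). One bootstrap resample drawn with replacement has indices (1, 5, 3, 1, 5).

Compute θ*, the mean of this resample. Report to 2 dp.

θ* = 4.55

Resample values: 6.40, 3.25, 3.46, 6.40, 3.25.
Mean = (6.40 + 3.25 + 3.46 + 6.40 + 3.25) / 5 = 22.760 / 5 = 4.55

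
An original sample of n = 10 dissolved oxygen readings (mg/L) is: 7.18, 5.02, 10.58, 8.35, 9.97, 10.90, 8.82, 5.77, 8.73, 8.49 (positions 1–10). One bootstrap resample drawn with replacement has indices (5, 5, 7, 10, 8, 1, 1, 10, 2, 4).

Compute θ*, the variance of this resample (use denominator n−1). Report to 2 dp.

Resample values: 9.97, 9.97, 8.82, 8.49, 5.77, 7.18, 7.18, 8.49, 5.02, 8.35.
Mean = 7.9240; sum of squared deviations = 24.1772
s² = 24.1772 / 9 = 2.6864

θ* = 2.69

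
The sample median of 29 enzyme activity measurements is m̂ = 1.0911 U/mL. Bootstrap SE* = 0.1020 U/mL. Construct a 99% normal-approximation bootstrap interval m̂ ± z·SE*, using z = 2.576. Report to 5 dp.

Margin = 2.576 × 0.1020 = 0.262752
Interval: 1.0911 ± 0.262752

(0.82835, 1.35385)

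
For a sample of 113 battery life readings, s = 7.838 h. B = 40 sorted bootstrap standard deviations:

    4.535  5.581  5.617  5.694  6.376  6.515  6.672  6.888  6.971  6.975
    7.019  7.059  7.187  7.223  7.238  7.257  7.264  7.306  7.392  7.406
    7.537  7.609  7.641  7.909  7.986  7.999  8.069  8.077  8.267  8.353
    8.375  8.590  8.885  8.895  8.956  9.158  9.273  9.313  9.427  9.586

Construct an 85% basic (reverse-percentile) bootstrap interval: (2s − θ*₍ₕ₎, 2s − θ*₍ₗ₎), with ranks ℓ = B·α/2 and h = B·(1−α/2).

(6.403, 10.059)

Percentile endpoints at ranks 3 and 37: θ*₍3₎ = 5.617, θ*₍37₎ = 9.273.
Basic interval reflects these around s:
  lower = 2 × 7.838 − 9.273 = 6.403
  upper = 2 × 7.838 − 5.617 = 10.059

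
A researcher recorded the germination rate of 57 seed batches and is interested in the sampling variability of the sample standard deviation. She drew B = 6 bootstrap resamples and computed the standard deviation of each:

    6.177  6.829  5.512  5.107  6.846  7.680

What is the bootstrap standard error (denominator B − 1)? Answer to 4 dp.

SE* = 0.9509

Bootstrap SE is the standard deviation of the 6 replicate standard deviations.
Mean of replicates: (6.177 + 6.829 + 5.512 + 5.107 + 6.846 + 7.680) / 6 = 38.15100 / 6 = 6.35850
Sum of squared deviations: (−0.18150)² + (+0.47050)² + (−0.84650)² + (−1.25150)² + (+0.48750)² + (+1.32150)² = 4.52115
Variance = 4.52115 / 5 = 0.90423
SE* = √0.90423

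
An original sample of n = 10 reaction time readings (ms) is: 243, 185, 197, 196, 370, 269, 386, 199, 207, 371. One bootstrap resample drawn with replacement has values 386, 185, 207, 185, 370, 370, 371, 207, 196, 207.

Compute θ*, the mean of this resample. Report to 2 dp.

θ* = 268.40

Mean = (386 + 185 + 207 + 185 + 370 + 370 + 371 + 207 + 196 + 207) / 10 = 2684.0 / 10 = 268.40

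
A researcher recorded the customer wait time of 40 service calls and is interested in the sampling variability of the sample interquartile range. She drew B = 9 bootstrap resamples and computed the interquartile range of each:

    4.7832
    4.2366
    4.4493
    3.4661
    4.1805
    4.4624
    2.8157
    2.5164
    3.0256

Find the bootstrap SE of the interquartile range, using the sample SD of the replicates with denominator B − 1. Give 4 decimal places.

Bootstrap SE is the standard deviation of the 9 replicate interquartile ranges.
Mean of replicates: (4.7832 + 4.2366 + 4.4493 + 3.4661 + 4.1805 + 4.4624 + 2.8157 + 2.5164 + 3.0256) / 9 = 33.93580 / 9 = 3.77064
Sum of squared deviations: (+1.01256)² + (+0.46596)² + (+0.67866)² + (−0.30454)² + (+0.40986)² + (+0.69176)² + (−0.95494)² + (−1.25424)² + (−0.74504)² = 5.48235
Variance = 5.48235 / 8 = 0.68529
SE* = √0.68529

SE* = 0.8278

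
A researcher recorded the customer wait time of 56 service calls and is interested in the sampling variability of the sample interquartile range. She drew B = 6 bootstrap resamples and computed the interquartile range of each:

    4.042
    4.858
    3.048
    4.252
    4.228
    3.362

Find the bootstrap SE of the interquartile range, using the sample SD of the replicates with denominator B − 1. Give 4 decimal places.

SE* = 0.6572

Bootstrap SE is the standard deviation of the 6 replicate interquartile ranges.
Mean of replicates: (4.042 + 4.858 + 3.048 + 4.252 + 4.228 + 3.362) / 6 = 23.79000 / 6 = 3.96500
Sum of squared deviations: (+0.07700)² + (+0.89300)² + (−0.91700)² + (+0.28700)² + (+0.26300)² + (−0.60300)² = 2.15941
Variance = 2.15941 / 5 = 0.43188
SE* = √0.43188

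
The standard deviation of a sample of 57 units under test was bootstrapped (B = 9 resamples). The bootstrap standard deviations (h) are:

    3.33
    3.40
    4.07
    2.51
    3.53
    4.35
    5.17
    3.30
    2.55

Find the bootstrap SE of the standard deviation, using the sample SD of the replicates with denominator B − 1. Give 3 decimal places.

Bootstrap SE is the standard deviation of the 9 replicate standard deviations.
Mean of replicates: (3.33 + 3.40 + 4.07 + 2.51 + 3.53 + 4.35 + 5.17 + 3.30 + 2.55) / 9 = 32.2100 / 9 = 3.5789
Sum of squared deviations: (−0.2489)² + (−0.1789)² + (+0.4911)² + (−1.0689)² + (−0.0489)² + (+0.7711)² + (+1.5911)² + (−0.2789)² + (−1.0289)² = 5.7427
Variance = 5.7427 / 8 = 0.7178
SE* = √0.7178

SE* = 0.847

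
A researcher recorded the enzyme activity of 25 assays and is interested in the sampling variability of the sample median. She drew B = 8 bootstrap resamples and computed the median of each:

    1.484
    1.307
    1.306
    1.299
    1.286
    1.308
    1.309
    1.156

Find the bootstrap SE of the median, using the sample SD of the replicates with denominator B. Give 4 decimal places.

SE* = 0.0826

Bootstrap SE is the standard deviation of the 8 replicate medians.
Mean of replicates: (1.484 + 1.307 + 1.306 + 1.299 + 1.286 + 1.308 + 1.309 + 1.156) / 8 = 10.45500 / 8 = 1.30688
Sum of squared deviations: (+0.17712)² + (+0.00012)² + (−0.00087)² + (−0.00788)² + (−0.02087)² + (+0.00113)² + (+0.00212)² + (−0.15088)² = 0.05464
Variance = 0.05464 / 8 = 0.00683
SE* = √0.00683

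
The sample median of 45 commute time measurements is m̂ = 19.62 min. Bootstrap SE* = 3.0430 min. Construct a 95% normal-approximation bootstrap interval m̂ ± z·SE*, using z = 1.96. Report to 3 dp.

(13.656, 25.584)

Margin = 1.96 × 3.0430 = 5.9643
Interval: 19.62 ± 5.9643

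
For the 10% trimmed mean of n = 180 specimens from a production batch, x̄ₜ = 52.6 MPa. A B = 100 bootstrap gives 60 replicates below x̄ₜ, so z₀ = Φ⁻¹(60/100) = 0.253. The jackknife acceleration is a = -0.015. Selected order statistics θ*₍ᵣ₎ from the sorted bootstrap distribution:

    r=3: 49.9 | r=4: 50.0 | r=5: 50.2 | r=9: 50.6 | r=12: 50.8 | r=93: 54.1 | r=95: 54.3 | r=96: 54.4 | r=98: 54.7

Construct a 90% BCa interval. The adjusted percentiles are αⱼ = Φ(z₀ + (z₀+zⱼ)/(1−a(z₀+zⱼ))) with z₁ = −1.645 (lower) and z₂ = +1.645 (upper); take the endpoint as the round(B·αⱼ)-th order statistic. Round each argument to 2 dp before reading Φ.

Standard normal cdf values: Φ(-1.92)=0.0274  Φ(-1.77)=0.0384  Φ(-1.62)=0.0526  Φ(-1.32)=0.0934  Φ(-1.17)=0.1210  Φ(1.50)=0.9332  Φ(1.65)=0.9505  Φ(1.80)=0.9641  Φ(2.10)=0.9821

(50.8, 54.7)

Lower: z₀ + z₁ = 0.253 + (-1.645) = -1.392; 1 − a(z₀+z₁) = 1 − (-0.015)(-1.392) = 0.9791; argument = 0.253 + (-1.392)/0.9791 = -1.1687 → -1.17.
α₁ = Φ(-1.17) = 0.1210; rank = round(100 × 0.1210) = 12; θ*₍12₎ = 50.8.
Upper: z₀ + z₂ = 1.898; 1 − a(z₀+z₂) = 1.0285; argument = 2.0985 → 2.10; α₂ = 0.9821; rank = 98; θ*₍98₎ = 54.7.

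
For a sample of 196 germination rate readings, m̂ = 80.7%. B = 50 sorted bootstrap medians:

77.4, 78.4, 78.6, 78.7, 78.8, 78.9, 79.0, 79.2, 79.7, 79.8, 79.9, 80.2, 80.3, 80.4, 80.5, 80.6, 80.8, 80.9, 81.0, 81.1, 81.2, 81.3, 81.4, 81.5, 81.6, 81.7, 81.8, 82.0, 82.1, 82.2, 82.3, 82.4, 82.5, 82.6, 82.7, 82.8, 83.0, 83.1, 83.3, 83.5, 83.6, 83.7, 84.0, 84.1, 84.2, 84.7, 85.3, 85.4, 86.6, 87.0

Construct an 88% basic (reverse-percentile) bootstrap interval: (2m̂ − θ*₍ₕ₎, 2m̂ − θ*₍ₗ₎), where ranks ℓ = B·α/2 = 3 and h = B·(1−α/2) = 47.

(76.1, 82.8)

Percentile endpoints at ranks 3 and 47: θ*₍3₎ = 78.6, θ*₍47₎ = 85.3.
Basic interval reflects these around m̂:
  lower = 2 × 80.7 − 85.3 = 76.1
  upper = 2 × 80.7 − 78.6 = 82.8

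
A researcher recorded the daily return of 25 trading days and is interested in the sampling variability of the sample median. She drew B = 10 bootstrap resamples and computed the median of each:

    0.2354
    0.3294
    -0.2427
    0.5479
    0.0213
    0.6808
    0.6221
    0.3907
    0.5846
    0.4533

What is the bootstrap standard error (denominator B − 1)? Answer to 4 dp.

Bootstrap SE is the standard deviation of the 10 replicate medians.
Mean of replicates: (0.2354 + 0.3294 + (-0.2427) + 0.5479 + 0.0213 + 0.6808 + 0.6221 + 0.3907 + 0.5846 + 0.4533) / 10 = 3.62280 / 10 = 0.36228
Sum of squared deviations: (−0.12688)² + (−0.03288)² + (−0.60498)² + (+0.18562)² + (−0.34098)² + (+0.31852)² + (+0.25982)² + (+0.02842)² + (+0.22232)² + (+0.09102)² = 0.76138
Variance = 0.76138 / 9 = 0.08460
SE* = √0.08460

SE* = 0.2909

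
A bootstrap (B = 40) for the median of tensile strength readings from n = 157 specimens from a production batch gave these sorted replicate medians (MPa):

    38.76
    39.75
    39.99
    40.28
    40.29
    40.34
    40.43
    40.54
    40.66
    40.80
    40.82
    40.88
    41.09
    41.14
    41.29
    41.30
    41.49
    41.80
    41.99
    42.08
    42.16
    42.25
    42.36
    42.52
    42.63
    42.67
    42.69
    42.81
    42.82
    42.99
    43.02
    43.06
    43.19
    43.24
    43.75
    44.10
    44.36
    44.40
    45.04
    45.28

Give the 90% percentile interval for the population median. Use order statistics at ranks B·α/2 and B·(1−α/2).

(39.75, 44.40)

α = 0.10; lower rank = 40 × 0.050 = 2; upper rank = 40 × 0.950 = 38.
The 2nd smallest replicate is 39.75; the 38th is 44.40.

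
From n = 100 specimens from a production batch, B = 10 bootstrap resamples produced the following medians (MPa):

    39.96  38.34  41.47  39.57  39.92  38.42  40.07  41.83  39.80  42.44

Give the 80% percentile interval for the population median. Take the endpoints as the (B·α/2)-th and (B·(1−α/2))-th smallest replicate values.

Sorted replicates: 38.34, 38.42, 39.57, 39.80, 39.92, 39.96, 40.07, 41.47, 41.83, 42.44
α = 0.20; lower rank = 10 × 0.100 = 1; upper rank = 10 × 0.900 = 9.
The 1st smallest replicate is 38.34; the 9th is 41.83.

(38.34, 41.83)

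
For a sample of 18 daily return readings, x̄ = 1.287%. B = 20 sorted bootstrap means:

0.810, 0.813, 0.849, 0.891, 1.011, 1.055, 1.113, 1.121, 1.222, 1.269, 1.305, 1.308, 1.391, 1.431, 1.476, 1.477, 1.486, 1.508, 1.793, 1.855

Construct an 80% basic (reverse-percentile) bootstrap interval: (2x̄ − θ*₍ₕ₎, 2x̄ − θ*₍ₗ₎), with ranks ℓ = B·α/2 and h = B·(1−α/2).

(1.066, 1.761)

Percentile endpoints at ranks 2 and 18: θ*₍2₎ = 0.813, θ*₍18₎ = 1.508.
Basic interval reflects these around x̄:
  lower = 2 × 1.287 − 1.508 = 1.066
  upper = 2 × 1.287 − 0.813 = 1.761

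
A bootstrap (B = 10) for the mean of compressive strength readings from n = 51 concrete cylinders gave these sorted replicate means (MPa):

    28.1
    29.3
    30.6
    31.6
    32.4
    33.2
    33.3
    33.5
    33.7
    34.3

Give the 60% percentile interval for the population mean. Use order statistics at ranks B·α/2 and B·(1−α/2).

α = 0.40; lower rank = 10 × 0.200 = 2; upper rank = 10 × 0.800 = 8.
The 2nd smallest replicate is 29.3; the 8th is 33.5.

(29.3, 33.5)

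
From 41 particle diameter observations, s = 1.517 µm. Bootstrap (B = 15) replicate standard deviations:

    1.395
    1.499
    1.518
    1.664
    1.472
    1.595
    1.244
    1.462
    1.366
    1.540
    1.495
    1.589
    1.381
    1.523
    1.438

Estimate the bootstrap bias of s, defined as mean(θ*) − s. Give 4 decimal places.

mean(θ*) = (1.395 + 1.499 + 1.518 + 1.664 + 1.472 + 1.595 + 1.244 + 1.462 + 1.366 + 1.540 + 1.495 + 1.589 + 1.381 + 1.523 + 1.438) / 15 = 1.47873
bias = 1.47873 − 1.517

bias = −0.0383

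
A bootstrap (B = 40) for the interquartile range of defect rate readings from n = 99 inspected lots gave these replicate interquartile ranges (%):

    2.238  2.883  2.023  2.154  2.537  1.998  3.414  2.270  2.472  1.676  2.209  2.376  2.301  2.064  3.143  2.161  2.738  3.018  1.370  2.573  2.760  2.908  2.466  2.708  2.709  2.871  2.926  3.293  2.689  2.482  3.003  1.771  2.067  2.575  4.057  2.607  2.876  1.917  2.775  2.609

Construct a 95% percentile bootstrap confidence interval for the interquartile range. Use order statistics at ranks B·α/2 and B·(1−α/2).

(1.370, 3.414)

Sorted replicates: 1.370, 1.676, 1.771, 1.917, 1.998, 2.023, 2.064, 2.067, 2.154, 2.161, 2.209, 2.238, 2.270, 2.301, 2.376, 2.466, 2.472, 2.482, 2.537, 2.573, 2.575, 2.607, 2.609, 2.689, 2.708, 2.709, 2.738, 2.760, 2.775, 2.871, 2.876, 2.883, 2.908, 2.926, 3.003, 3.018, 3.143, 3.293, 3.414, 4.057
α = 0.05; lower rank = 40 × 0.025 = 1; upper rank = 40 × 0.975 = 39.
The 1st smallest replicate is 1.370; the 39th is 3.414.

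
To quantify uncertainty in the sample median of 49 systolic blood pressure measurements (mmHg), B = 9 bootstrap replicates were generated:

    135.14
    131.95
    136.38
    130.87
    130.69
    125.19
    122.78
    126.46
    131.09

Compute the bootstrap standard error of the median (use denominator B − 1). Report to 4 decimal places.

SE* = 4.4876

Bootstrap SE is the standard deviation of the 9 replicate medians.
Mean of replicates: (135.14 + 131.95 + 136.38 + 130.87 + 130.69 + 125.19 + 122.78 + 126.46 + 131.09) / 9 = 1170.55000 / 9 = 130.06111
Sum of squared deviations: (+5.07889)² + (+1.88889)² + (+6.31889)² + (+0.80889)² + (+0.62889)² + (−4.87111)² + (−7.28111)² + (−3.60111)² + (+1.02889)² = 161.11009
Variance = 161.11009 / 8 = 20.13876
SE* = √20.13876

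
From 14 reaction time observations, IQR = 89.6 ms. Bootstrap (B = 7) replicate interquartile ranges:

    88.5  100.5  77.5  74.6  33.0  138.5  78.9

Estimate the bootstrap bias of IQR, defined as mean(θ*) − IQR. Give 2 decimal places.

bias = −5.10

mean(θ*) = (88.5 + 100.5 + 77.5 + 74.6 + 33.0 + 138.5 + 78.9) / 7 = 84.500
bias = 84.500 − 89.6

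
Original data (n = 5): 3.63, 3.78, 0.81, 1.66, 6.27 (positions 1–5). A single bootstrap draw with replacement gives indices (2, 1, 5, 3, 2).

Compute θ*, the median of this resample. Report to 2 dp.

θ* = 3.78

Resample values: 3.78, 3.63, 6.27, 0.81, 3.78.
Sorted: 0.81, 3.63, 3.78, 3.78, 6.27
Median = middle value = 3.78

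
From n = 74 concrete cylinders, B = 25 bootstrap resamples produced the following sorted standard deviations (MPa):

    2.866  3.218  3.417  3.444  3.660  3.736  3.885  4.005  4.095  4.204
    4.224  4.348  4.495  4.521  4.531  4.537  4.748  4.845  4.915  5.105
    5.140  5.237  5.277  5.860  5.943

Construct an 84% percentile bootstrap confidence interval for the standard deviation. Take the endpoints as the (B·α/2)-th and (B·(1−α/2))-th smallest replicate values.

α = 0.16; lower rank = 25 × 0.080 = 2; upper rank = 25 × 0.920 = 23.
The 2nd smallest replicate is 3.218; the 23rd is 5.277.

(3.218, 5.277)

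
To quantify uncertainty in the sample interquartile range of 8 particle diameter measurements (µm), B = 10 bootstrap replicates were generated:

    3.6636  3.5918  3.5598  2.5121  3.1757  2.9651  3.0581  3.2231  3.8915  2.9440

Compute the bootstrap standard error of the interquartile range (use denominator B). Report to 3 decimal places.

SE* = 0.395

Bootstrap SE is the standard deviation of the 10 replicate interquartile ranges.
Mean of replicates: (3.6636 + 3.5918 + 3.5598 + 2.5121 + 3.1757 + 2.9651 + 3.0581 + 3.2231 + 3.8915 + 2.9440) / 10 = 32.58480 / 10 = 3.25848
Sum of squared deviations: (+0.40512)² + (+0.33332)² + (+0.30132)² + (−0.74638)² + (−0.08278)² + (−0.29338)² + (−0.20038)² + (−0.03538)² + (+0.63302)² + (−0.31448)² = 1.55704
Variance = 1.55704 / 10 = 0.15570
SE* = √0.15570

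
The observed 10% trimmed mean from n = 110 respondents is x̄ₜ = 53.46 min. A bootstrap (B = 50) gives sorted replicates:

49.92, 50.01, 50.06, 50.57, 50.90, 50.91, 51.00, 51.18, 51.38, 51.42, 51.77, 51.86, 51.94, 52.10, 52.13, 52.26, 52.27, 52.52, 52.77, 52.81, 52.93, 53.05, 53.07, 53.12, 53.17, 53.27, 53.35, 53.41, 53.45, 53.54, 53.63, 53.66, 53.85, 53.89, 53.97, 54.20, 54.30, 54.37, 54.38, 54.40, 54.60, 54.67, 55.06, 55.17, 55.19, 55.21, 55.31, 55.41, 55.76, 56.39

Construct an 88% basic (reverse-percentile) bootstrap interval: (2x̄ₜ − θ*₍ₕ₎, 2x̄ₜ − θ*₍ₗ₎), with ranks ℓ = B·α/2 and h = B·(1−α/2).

(51.61, 56.86)

Percentile endpoints at ranks 3 and 47: θ*₍3₎ = 50.06, θ*₍47₎ = 55.31.
Basic interval reflects these around x̄ₜ:
  lower = 2 × 53.46 − 55.31 = 51.61
  upper = 2 × 53.46 − 50.06 = 56.86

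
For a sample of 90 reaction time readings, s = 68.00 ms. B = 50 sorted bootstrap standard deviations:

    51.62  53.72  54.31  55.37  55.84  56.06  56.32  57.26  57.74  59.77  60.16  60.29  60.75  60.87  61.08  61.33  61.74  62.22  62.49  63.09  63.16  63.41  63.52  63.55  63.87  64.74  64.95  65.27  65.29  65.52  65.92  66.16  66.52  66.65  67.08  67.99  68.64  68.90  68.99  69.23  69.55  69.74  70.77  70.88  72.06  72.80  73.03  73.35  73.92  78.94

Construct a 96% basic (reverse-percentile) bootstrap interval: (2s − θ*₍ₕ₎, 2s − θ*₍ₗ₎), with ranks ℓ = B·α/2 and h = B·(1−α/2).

(62.08, 84.38)

Percentile endpoints at ranks 1 and 49: θ*₍1₎ = 51.62, θ*₍49₎ = 73.92.
Basic interval reflects these around s:
  lower = 2 × 68.00 − 73.92 = 62.08
  upper = 2 × 68.00 − 51.62 = 84.38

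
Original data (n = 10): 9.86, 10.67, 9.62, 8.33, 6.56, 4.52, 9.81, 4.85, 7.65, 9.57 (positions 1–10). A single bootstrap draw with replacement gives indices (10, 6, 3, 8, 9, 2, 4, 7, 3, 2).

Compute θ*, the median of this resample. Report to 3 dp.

θ* = 9.595

Resample values: 9.57, 4.52, 9.62, 4.85, 7.65, 10.67, 8.33, 9.81, 9.62, 10.67.
Sorted: 4.52, 4.85, 7.65, 8.33, 9.57, 9.62, 9.62, 9.81, 10.67, 10.67
Median = average of the two middle values = 9.595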